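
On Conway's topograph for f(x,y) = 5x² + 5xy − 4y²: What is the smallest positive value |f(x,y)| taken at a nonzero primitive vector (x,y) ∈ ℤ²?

river: ρ → (-4,3,6)
river: ρ → (6,9,-1)
river: ρ → (-1,9,6)
river: ρ → (6,3,-4)
river: ρ → (-4,5,5)
river: ρ → (5,5,-4)
closes: descent 0, river 6
min |a| on river = 1

1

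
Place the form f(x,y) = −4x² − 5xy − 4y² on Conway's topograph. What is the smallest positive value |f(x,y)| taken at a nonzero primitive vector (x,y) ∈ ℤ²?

translate: b→-3 (≡5 mod 8), so (4,5,4)→(4,-3,3)
flip: (4,-3,3)→(3,3,4)
reduced (well bottom): (3,3,4) with a≤c, −a<b≤a
well minimum |f| = |-3| = 3 (negative-definite)

3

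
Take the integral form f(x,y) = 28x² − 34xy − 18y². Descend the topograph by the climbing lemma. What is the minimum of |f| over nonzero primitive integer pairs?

descent: ρ → (-18,34,28)  [lands on river]
river: ρ → (28,22,-24)
river: ρ → (-24,26,26)
river: ρ → (26,26,-24)
river: ρ → (-24,22,28)
river: ρ → (28,34,-18)
river: ρ → (-18,38,24)
river: ρ → (24,10,-32)
river: ρ → (-32,54,2)
river: ρ → (2,54,-32)
river: ρ → (-32,10,24)
river: ρ → (24,38,-18)
closes: descent 1, river 12
min |a| on river = 2

2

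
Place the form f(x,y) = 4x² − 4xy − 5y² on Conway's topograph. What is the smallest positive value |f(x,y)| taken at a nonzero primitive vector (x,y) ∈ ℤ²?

descent: ρ → (-5,4,4)  [lands on river]
river: ρ → (4,4,-5)
river: ρ → (-5,6,3)
river: ρ → (3,6,-5)
closes: descent 1, river 4
min |a| on river = 3

3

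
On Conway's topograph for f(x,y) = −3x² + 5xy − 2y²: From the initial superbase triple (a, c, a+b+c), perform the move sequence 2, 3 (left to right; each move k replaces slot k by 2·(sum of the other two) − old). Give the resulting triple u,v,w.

start (-3,-2,0) = (f(1,0),f(0,1),f(1,1))
replace slot 2: 2·((-3)+0) − (-2) = -4 → (-3,-4,0)
replace slot 3: 2·((-3)+(-4)) − 0 = -14 → (-3,-4,-14)

-3,-4,-14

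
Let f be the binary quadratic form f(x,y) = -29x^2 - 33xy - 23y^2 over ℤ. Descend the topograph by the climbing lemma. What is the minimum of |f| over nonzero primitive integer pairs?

translate: b→-25 (≡33 mod 58), so (29,33,23)→(29,-25,19)
flip: (29,-25,19)→(19,25,29)
translate: b→-13 (≡25 mod 38), so (19,25,29)→(19,-13,23)
reduced (well bottom): (19,-13,23) with a≤c, −a<b≤a
well minimum |f| = |-19| = 19 (negative-definite)

19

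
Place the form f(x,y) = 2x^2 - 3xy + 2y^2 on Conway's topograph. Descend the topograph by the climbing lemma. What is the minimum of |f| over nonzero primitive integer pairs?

translate: b→1 (≡-3 mod 4), so (2,-3,2)→(2,1,1)
flip: (2,1,1)→(1,-1,2)
translate: b→1 (≡-1 mod 2), so (1,-1,2)→(1,1,2)
reduced (well bottom): (1,1,2) with a≤c, −a<b≤a
well minimum = a = 1

1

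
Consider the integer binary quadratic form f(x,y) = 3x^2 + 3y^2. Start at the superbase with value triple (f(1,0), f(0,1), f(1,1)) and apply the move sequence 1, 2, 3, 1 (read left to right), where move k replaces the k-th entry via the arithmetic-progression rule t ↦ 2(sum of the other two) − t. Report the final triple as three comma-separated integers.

start (3,3,6) = (f(1,0),f(0,1),f(1,1))
replace slot 1: 2·(3+6) − 3 = 15 → (15,3,6)
replace slot 2: 2·(15+6) − 3 = 39 → (15,39,6)
replace slot 3: 2·(15+39) − 6 = 102 → (15,39,102)
replace slot 1: 2·(39+102) − 15 = 267 → (267,39,102)

267,39,102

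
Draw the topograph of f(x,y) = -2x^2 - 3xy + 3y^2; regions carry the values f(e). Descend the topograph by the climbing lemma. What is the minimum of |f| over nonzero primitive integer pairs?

descent: ρ → (3,3,-2)  [lands on river]
river: ρ → (-2,5,1)
river: ρ → (1,5,-2)
river: ρ → (-2,3,3)
closes: descent 1, river 4
min |a| on river = 1

1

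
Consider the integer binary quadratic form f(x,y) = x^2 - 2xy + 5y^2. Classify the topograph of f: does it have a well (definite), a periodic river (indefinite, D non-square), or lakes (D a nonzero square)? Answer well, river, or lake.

D = b²−4ac = (-2)² − 4·1·5 = -16
D < 0 ⇒ definite ⇒ every region one sign ⇒ single well

well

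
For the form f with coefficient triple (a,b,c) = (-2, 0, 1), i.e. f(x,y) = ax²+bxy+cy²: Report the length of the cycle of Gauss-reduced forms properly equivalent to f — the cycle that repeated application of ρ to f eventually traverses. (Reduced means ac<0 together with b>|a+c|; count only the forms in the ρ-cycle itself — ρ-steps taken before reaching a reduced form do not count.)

D = 8, ⌊√D⌋ = 2
descent: ρ → (1,2,-1)  [lands on river]
river: ρ → (-1,2,1)
ρ-cycle length = 2 (tail of 1 descent step not counted)

2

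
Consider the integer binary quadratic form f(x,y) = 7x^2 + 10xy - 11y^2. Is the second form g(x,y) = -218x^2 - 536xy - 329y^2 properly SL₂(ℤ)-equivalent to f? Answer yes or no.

D₁ = 408, D₂ = 408
river cycle of f (length 6): (-11, 12, 6), (6, 12, -11), (-11, 10, 7), (7, 18, -3), (-3, 18, 7), (7, 10, -11)
river cycle of g (length 6): (-11, 12, 6), (6, 12, -11), (-11, 10, 7), (7, 18, -3), (-3, 18, 7), (7, 10, -11)
cycles coincide ⇒ equivalent

yes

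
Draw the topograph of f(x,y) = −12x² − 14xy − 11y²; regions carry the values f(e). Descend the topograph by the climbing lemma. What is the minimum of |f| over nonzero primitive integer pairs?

translate: b→-10 (≡14 mod 24), so (12,14,11)→(12,-10,9)
flip: (12,-10,9)→(9,10,12)
translate: b→-8 (≡10 mod 18), so (9,10,12)→(9,-8,11)
reduced (well bottom): (9,-8,11) with a≤c, −a<b≤a
well minimum |f| = |-9| = 9 (negative-definite)

9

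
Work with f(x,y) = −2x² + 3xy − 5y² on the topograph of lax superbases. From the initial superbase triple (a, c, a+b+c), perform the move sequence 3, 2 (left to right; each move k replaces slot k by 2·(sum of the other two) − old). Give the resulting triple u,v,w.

start (-2,-5,-4) = (f(1,0),f(0,1),f(1,1))
replace slot 3: 2·((-2)+(-5)) − (-4) = -10 → (-2,-5,-10)
replace slot 2: 2·((-2)+(-10)) − (-5) = -19 → (-2,-19,-10)

-2,-19,-10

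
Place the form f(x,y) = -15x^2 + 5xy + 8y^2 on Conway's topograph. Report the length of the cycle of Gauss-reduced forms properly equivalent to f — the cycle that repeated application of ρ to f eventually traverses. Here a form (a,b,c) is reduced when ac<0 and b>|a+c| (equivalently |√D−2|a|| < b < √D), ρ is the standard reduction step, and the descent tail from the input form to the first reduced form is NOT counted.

D = 505, ⌊√D⌋ = 22
descent: ρ → (8,11,-12)  [lands on river]
river: ρ → (-12,13,7)
river: ρ → (7,15,-10)
river: ρ → (-10,5,12)
river: ρ → (12,19,-3)
river: ρ → (-3,17,18)
river: ρ → (18,19,-2)
river: ρ → (-2,21,8)
ρ-cycle length = 8 (tail of 1 descent step not counted)

8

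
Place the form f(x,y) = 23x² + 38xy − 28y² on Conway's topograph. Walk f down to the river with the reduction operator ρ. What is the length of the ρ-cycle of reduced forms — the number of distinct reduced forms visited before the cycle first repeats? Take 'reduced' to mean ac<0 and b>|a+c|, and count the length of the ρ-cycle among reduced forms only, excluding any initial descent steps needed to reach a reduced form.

D = 4020, ⌊√D⌋ = 63
river: ρ → (-28,18,33)
river: ρ → (33,48,-13)
river: ρ → (-13,56,17)
river: ρ → (17,46,-28)
river: ρ → (-28,10,35)
river: ρ → (35,60,-3)
river: ρ → (-3,60,35)
river: ρ → (35,10,-28)
river: ρ → (-28,46,17)
river: ρ → (17,56,-13)
river: ρ → (-13,48,33)
river: ρ → (33,18,-28)
river: ρ → (-28,38,23)
river: ρ → (23,54,-12)
river: ρ → (-12,42,47)
river: ρ → (47,52,-7)
river: ρ → (-7,60,15)
river: ρ → (15,60,-7)
river: ρ → (-7,52,47)
river: ρ → (47,42,-12)
river: ρ → (-12,54,23)
river: ρ → (23,38,-28)
ρ-cycle length = 22 (tail of 0 descent steps not counted)

22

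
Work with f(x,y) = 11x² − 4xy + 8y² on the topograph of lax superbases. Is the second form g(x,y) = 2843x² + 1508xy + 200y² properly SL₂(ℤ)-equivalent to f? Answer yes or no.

D₁ = -336, D₂ = -336
f: flip: (11,-4,8)→(8,4,11)
f: reduced (well bottom): (8,4,11) with a≤c, −a<b≤a
g: flip: (2843,1508,200)→(200,-1508,2843)
g: translate: b→92 (≡-1508 mod 400), so (200,-1508,2843)→(200,92,11)
g: flip: (200,92,11)→(11,-92,200)
g: translate: b→-4 (≡-92 mod 22), so (11,-92,200)→(11,-4,8)
g: flip: (11,-4,8)→(8,4,11)
g: reduced (well bottom): (8,4,11) with a≤c, −a<b≤a
reduced forms (8, 4, 11) vs (8, 4, 11) ⇒ equivalent

yes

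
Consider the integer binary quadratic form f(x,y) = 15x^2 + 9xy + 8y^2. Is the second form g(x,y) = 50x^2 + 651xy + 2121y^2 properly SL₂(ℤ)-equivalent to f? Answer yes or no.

D₁ = -399, D₂ = -399
f: flip: (15,9,8)→(8,-9,15)
f: translate: b→7 (≡-9 mod 16), so (8,-9,15)→(8,7,14)
f: reduced (well bottom): (8,7,14) with a≤c, −a<b≤a
g: translate: b→-49 (≡651 mod 100), so (50,651,2121)→(50,-49,14)
g: flip: (50,-49,14)→(14,49,50)
g: translate: b→-7 (≡49 mod 28), so (14,49,50)→(14,-7,8)
g: flip: (14,-7,8)→(8,7,14)
g: reduced (well bottom): (8,7,14) with a≤c, −a<b≤a
reduced forms (8, 7, 14) vs (8, 7, 14) ⇒ equivalent

yes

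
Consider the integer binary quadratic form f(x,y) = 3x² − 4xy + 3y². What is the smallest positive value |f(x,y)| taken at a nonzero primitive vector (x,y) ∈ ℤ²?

translate: b→2 (≡-4 mod 6), so (3,-4,3)→(3,2,2)
flip: (3,2,2)→(2,-2,3)
translate: b→2 (≡-2 mod 4), so (2,-2,3)→(2,2,3)
reduced (well bottom): (2,2,3) with a≤c, −a<b≤a
well minimum = a = 2

2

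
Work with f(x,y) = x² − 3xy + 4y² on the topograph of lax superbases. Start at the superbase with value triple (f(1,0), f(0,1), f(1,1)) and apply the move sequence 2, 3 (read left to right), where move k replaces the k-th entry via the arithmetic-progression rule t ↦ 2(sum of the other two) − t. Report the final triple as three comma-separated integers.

start (1,4,2) = (f(1,0),f(0,1),f(1,1))
replace slot 2: 2·(1+2) − 4 = 2 → (1,2,2)
replace slot 3: 2·(1+2) − 2 = 4 → (1,2,4)

1,2,4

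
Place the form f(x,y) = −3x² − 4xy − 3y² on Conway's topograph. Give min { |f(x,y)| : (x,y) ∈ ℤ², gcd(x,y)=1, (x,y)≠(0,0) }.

translate: b→-2 (≡4 mod 6), so (3,4,3)→(3,-2,2)
flip: (3,-2,2)→(2,2,3)
reduced (well bottom): (2,2,3) with a≤c, −a<b≤a
well minimum |f| = |-2| = 2 (negative-definite)

2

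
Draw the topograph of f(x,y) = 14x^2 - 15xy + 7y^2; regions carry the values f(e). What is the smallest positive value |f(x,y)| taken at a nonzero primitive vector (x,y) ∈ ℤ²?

translate: b→13 (≡-15 mod 28), so (14,-15,7)→(14,13,6)
flip: (14,13,6)→(6,-13,14)
translate: b→-1 (≡-13 mod 12), so (6,-13,14)→(6,-1,7)
reduced (well bottom): (6,-1,7) with a≤c, −a<b≤a
well minimum = a = 6

6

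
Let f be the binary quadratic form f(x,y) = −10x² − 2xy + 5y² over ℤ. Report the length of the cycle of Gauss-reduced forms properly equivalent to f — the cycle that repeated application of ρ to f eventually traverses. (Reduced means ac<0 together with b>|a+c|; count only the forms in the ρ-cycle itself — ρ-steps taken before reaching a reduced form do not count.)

D = 204, ⌊√D⌋ = 14
descent: ρ → (5,12,-3)  [lands on river]
river: ρ → (-3,12,5)
river: ρ → (5,8,-7)
river: ρ → (-7,6,6)
river: ρ → (6,6,-7)
river: ρ → (-7,8,5)
ρ-cycle length = 6 (tail of 1 descent step not counted)

6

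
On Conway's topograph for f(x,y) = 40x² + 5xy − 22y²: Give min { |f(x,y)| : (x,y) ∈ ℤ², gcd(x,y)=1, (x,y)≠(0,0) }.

descent: ρ → (-22,39,23)  [lands on river]
river: ρ → (23,53,-8)
river: ρ → (-8,59,2)
river: ρ → (2,57,-37)
river: ρ → (-37,17,22)
river: ρ → (22,27,-32)
river: ρ → (-32,37,17)
river: ρ → (17,31,-38)
river: ρ → (-38,45,10)
river: ρ → (10,55,-13)
river: ρ → (-13,49,22)
river: ρ → (22,39,-23)
river: ρ → (-23,53,8)
river: ρ → (8,59,-2)
river: ρ → (-2,57,37)
river: ρ → (37,17,-22)
river: ρ → (-22,27,32)
river: ρ → (32,37,-17)
river: ρ → (-17,31,38)
river: ρ → (38,45,-10)
river: ρ → (-10,55,13)
river: ρ → (13,49,-22)
closes: descent 1, river 22
min |a| on river = 2

2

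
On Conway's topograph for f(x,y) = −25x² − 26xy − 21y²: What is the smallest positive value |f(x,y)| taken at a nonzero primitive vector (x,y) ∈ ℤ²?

translate: b→-24 (≡26 mod 50), so (25,26,21)→(25,-24,20)
flip: (25,-24,20)→(20,24,25)
translate: b→-16 (≡24 mod 40), so (20,24,25)→(20,-16,21)
reduced (well bottom): (20,-16,21) with a≤c, −a<b≤a
well minimum |f| = |-20| = 20 (negative-definite)

20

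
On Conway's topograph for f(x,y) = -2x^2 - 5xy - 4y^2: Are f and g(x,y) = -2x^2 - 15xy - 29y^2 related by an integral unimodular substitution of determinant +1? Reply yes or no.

D₁ = -7, D₂ = -7
f is negative-definite; reduce −f:
−f: translate: b→1 (≡5 mod 4), so (2,5,4)→(2,1,1)
−f: flip: (2,1,1)→(1,-1,2)
−f: translate: b→1 (≡-1 mod 2), so (1,-1,2)→(1,1,2)
−f: reduced (well bottom): (1,1,2) with a≤c, −a<b≤a
flip sign back: reduced form of f is (-1,-1,-2)
g is negative-definite; reduce −g:
−g: translate: b→-1 (≡15 mod 4), so (2,15,29)→(2,-1,1)
−g: flip: (2,-1,1)→(1,1,2)
−g: reduced (well bottom): (1,1,2) with a≤c, −a<b≤a
flip sign back: reduced form of g is (-1,-1,-2)
reduced forms (-1, -1, -2) vs (-1, -1, -2) ⇒ equivalent

yes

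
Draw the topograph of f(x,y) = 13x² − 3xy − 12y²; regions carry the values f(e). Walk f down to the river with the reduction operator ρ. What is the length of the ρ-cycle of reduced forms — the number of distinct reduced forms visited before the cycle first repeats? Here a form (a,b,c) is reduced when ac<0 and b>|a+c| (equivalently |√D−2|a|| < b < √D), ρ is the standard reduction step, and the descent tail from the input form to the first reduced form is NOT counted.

D = 633, ⌊√D⌋ = 25
descent: ρ → (-12,3,13)  [lands on river]
river: ρ → (13,23,-2)
river: ρ → (-2,25,1)
river: ρ → (1,25,-2)
river: ρ → (-2,23,13)
river: ρ → (13,3,-12)
river: ρ → (-12,21,4)
river: ρ → (4,19,-17)
river: ρ → (-17,15,6)
river: ρ → (6,21,-8)
river: ρ → (-8,11,16)
river: ρ → (16,21,-3)
river: ρ → (-3,21,16)
river: ρ → (16,11,-8)
river: ρ → (-8,21,6)
river: ρ → (6,15,-17)
river: ρ → (-17,19,4)
river: ρ → (4,21,-12)
ρ-cycle length = 18 (tail of 1 descent step not counted)

18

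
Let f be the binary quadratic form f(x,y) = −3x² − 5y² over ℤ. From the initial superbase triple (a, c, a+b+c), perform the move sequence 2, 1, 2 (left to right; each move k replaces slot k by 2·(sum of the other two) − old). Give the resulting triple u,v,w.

start (-3,-5,-8) = (f(1,0),f(0,1),f(1,1))
replace slot 2: 2·((-3)+(-8)) − (-5) = -17 → (-3,-17,-8)
replace slot 1: 2·((-17)+(-8)) − (-3) = -47 → (-47,-17,-8)
replace slot 2: 2·((-47)+(-8)) − (-17) = -93 → (-47,-93,-8)

-47,-93,-8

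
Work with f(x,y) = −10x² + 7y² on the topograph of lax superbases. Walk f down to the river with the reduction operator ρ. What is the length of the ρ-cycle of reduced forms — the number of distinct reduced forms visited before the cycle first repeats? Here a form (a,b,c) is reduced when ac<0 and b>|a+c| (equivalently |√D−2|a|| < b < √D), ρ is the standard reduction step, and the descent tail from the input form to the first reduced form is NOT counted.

D = 280, ⌊√D⌋ = 16
descent: ρ → (7,14,-3)  [lands on river]
river: ρ → (-3,16,2)
river: ρ → (2,16,-3)
river: ρ → (-3,14,7)
ρ-cycle length = 4 (tail of 1 descent step not counted)

4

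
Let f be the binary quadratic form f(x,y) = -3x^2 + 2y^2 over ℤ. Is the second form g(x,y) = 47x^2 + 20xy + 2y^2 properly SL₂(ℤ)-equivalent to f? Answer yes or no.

D₁ = 24, D₂ = 24
river cycle of f (length 2): (2, 4, -1), (-1, 4, 2)
river cycle of g (length 2): (2, 4, -1), (-1, 4, 2)
cycles coincide ⇒ equivalent

yes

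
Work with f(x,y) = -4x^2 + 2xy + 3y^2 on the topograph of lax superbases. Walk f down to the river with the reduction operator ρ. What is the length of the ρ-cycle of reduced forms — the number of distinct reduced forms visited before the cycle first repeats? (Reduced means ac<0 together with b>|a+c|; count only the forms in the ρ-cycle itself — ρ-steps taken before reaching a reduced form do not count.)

D = 52, ⌊√D⌋ = 7
river: ρ → (3,4,-3)
river: ρ → (-3,2,4)
river: ρ → (4,6,-1)
river: ρ → (-1,6,4)
river: ρ → (4,2,-3)
river: ρ → (-3,4,3)
river: ρ → (3,2,-4)
river: ρ → (-4,6,1)
river: ρ → (1,6,-4)
river: ρ → (-4,2,3)
ρ-cycle length = 10 (tail of 0 descent steps not counted)

10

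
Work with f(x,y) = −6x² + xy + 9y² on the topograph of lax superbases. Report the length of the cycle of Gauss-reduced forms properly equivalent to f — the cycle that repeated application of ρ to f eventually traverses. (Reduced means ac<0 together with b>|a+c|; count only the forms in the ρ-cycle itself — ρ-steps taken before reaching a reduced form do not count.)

D = 217, ⌊√D⌋ = 14
descent: ρ → (9,-1,-6)
descent: ρ → (-6,13,2)  [lands on river]
river: ρ → (2,11,-12)
river: ρ → (-12,13,1)
river: ρ → (1,13,-12)
river: ρ → (-12,11,2)
river: ρ → (2,13,-6)
river: ρ → (-6,11,4)
river: ρ → (4,13,-3)
river: ρ → (-3,11,8)
river: ρ → (8,5,-6)
river: ρ → (-6,7,7)
river: ρ → (7,7,-6)
river: ρ → (-6,5,8)
river: ρ → (8,11,-3)
river: ρ → (-3,13,4)
river: ρ → (4,11,-6)
ρ-cycle length = 16 (tail of 2 descent steps not counted)

16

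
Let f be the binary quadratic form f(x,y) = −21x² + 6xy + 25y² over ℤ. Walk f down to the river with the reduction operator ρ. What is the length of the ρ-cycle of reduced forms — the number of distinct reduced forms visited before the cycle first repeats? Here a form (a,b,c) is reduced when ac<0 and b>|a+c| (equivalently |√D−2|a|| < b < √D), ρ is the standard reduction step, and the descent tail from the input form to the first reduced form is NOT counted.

D = 2136, ⌊√D⌋ = 46
river: ρ → (25,44,-2)
river: ρ → (-2,44,25)
river: ρ → (25,6,-21)
river: ρ → (-21,36,10)
river: ρ → (10,44,-5)
river: ρ → (-5,46,1)
river: ρ → (1,46,-5)
river: ρ → (-5,44,10)
river: ρ → (10,36,-21)
river: ρ → (-21,6,25)
ρ-cycle length = 10 (tail of 0 descent steps not counted)

10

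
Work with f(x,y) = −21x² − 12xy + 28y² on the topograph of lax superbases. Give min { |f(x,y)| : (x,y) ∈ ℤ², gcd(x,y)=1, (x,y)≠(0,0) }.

descent: ρ → (28,12,-21)  [lands on river]
river: ρ → (-21,30,19)
river: ρ → (19,46,-5)
river: ρ → (-5,44,28)
closes: descent 1, river 4
min |a| on river = 5

5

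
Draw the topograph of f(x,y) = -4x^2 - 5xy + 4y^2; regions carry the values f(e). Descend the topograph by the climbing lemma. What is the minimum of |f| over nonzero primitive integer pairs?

descent: ρ → (4,5,-4)  [lands on river]
river: ρ → (-4,3,5)
river: ρ → (5,7,-2)
river: ρ → (-2,9,1)
river: ρ → (1,9,-2)
river: ρ → (-2,7,5)
river: ρ → (5,3,-4)
river: ρ → (-4,5,4)
river: ρ → (4,3,-5)
river: ρ → (-5,7,2)
river: ρ → (2,9,-1)
river: ρ → (-1,9,2)
river: ρ → (2,7,-5)
river: ρ → (-5,3,4)
closes: descent 1, river 14
min |a| on river = 1

1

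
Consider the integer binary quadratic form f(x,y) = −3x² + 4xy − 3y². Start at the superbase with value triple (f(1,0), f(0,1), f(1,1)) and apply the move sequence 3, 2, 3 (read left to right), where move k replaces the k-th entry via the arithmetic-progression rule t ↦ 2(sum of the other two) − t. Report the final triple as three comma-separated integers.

start (-3,-3,-2) = (f(1,0),f(0,1),f(1,1))
replace slot 3: 2·((-3)+(-3)) − (-2) = -10 → (-3,-3,-10)
replace slot 2: 2·((-3)+(-10)) − (-3) = -23 → (-3,-23,-10)
replace slot 3: 2·((-3)+(-23)) − (-10) = -42 → (-3,-23,-42)

-3,-23,-42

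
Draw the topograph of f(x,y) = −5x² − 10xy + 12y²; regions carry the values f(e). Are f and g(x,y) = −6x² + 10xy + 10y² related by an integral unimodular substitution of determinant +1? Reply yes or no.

D₁ = 340, D₂ = 340
river cycle of f (length 14): (12, 10, -5), (-5, 10, 12), (12, 14, -3), (-3, 16, 7), (7, 12, -7), (-7, 16, 3), (3, 14, -12), (-12, 10, 5), (5, 10, -12), (-12, 14, 3), … (4 more)
river cycle of g (length 6): (10, 10, -6), (-6, 14, 6), (6, 10, -10), (-10, 10, 6), (6, 14, -6), (-6, 10, 10)
cycles differ ⇒ inequivalent

no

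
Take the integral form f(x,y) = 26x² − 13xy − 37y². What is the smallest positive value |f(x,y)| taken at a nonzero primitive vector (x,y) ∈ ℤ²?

descent: ρ → (-37,13,26)  [lands on river]
river: ρ → (26,39,-24)
river: ρ → (-24,57,8)
river: ρ → (8,55,-31)
river: ρ → (-31,7,32)
river: ρ → (32,57,-6)
river: ρ → (-6,63,2)
river: ρ → (2,61,-37)
closes: descent 1, river 8
min |a| on river = 2

2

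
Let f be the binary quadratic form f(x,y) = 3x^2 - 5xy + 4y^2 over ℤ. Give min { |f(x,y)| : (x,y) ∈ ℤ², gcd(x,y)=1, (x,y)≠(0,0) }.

translate: b→1 (≡-5 mod 6), so (3,-5,4)→(3,1,2)
flip: (3,1,2)→(2,-1,3)
reduced (well bottom): (2,-1,3) with a≤c, −a<b≤a
well minimum = a = 2

2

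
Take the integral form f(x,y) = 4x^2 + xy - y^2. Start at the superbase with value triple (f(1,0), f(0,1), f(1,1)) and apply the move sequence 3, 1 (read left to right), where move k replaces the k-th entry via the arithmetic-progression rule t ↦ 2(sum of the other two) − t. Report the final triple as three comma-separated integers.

start (4,-1,4) = (f(1,0),f(0,1),f(1,1))
replace slot 3: 2·(4+(-1)) − 4 = 2 → (4,-1,2)
replace slot 1: 2·((-1)+2) − 4 = -2 → (-2,-1,2)

-2,-1,2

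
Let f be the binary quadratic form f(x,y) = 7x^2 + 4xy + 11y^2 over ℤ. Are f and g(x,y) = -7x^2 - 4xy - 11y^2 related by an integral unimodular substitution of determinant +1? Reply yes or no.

D₁ = -292, D₂ = -292
f: reduced (well bottom): (7,4,11) with a≤c, −a<b≤a
g is negative-definite; reduce −g:
−g: reduced (well bottom): (7,4,11) with a≤c, −a<b≤a
flip sign back: reduced form of g is (-7,-4,-11)
reduced forms (7, 4, 11) vs (-7, -4, -11) ⇒ inequivalent

no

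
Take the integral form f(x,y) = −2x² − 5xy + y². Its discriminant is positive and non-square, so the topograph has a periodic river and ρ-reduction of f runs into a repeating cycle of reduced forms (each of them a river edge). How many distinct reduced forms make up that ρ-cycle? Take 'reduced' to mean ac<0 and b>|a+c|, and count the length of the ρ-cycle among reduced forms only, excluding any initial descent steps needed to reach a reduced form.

D = 33, ⌊√D⌋ = 5
descent: ρ → (1,5,-2)  [lands on river]
river: ρ → (-2,3,3)
river: ρ → (3,3,-2)
river: ρ → (-2,5,1)
ρ-cycle length = 4 (tail of 1 descent step not counted)

4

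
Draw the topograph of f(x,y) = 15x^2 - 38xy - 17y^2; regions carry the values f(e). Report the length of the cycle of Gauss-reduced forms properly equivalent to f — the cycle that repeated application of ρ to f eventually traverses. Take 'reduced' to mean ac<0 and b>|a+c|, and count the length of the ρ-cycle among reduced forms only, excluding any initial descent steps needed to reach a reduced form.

D = 2464, ⌊√D⌋ = 49
descent: ρ → (-17,38,15)  [lands on river]
river: ρ → (15,22,-33)
river: ρ → (-33,44,4)
river: ρ → (4,44,-33)
river: ρ → (-33,22,15)
river: ρ → (15,38,-17)
river: ρ → (-17,30,23)
river: ρ → (23,16,-24)
river: ρ → (-24,32,15)
river: ρ → (15,28,-28)
river: ρ → (-28,28,15)
river: ρ → (15,32,-24)
river: ρ → (-24,16,23)
river: ρ → (23,30,-17)
ρ-cycle length = 14 (tail of 1 descent step not counted)

14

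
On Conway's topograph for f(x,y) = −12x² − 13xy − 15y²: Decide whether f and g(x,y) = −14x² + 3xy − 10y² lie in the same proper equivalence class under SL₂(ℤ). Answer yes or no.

D₁ = -551, D₂ = -551
f is negative-definite; reduce −f:
−f: translate: b→-11 (≡13 mod 24), so (12,13,15)→(12,-11,14)
−f: reduced (well bottom): (12,-11,14) with a≤c, −a<b≤a
flip sign back: reduced form of f is (-12,11,-14)
g is negative-definite; reduce −g:
−g: flip: (14,-3,10)→(10,3,14)
−g: reduced (well bottom): (10,3,14) with a≤c, −a<b≤a
flip sign back: reduced form of g is (-10,-3,-14)
reduced forms (-12, 11, -14) vs (-10, -3, -14) ⇒ inequivalent

no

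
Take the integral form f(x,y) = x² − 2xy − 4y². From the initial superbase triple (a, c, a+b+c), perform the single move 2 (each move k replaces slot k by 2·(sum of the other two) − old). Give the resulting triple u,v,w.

start (1,-4,-5) = (f(1,0),f(0,1),f(1,1))
replace slot 2: 2·(1+(-5)) − (-4) = -4 → (1,-4,-5)

1,-4,-5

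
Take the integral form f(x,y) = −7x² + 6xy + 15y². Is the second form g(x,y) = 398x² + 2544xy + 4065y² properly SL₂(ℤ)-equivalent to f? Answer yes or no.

D₁ = 456, D₂ = 456
river cycle of f (length 6): (-7, 20, 2), (2, 20, -7), (-7, 8, 14), (14, 20, -1), (-1, 20, 14), (14, 8, -7)
river cycle of g (length 6): (-7, 20, 2), (2, 20, -7), (-7, 8, 14), (14, 20, -1), (-1, 20, 14), (14, 8, -7)
cycles coincide ⇒ equivalent

yes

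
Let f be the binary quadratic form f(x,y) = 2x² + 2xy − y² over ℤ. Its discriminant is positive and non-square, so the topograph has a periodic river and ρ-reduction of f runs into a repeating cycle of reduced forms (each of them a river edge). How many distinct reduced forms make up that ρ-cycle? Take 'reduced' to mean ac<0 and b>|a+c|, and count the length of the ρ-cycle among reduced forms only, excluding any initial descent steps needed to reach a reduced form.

D = 12, ⌊√D⌋ = 3
river: ρ → (-1,2,2)
river: ρ → (2,2,-1)
ρ-cycle length = 2 (tail of 0 descent steps not counted)

2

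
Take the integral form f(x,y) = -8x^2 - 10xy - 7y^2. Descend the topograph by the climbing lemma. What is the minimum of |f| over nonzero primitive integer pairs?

translate: b→-6 (≡10 mod 16), so (8,10,7)→(8,-6,5)
flip: (8,-6,5)→(5,6,8)
translate: b→-4 (≡6 mod 10), so (5,6,8)→(5,-4,7)
reduced (well bottom): (5,-4,7) with a≤c, −a<b≤a
well minimum |f| = |-5| = 5 (negative-definite)

5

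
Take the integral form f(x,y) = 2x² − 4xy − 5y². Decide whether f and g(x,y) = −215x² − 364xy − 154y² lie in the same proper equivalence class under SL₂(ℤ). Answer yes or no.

D₁ = 56, D₂ = 56
river cycle of f (length 4): (-5, 4, 2), (2, 4, -5), (-5, 6, 1), (1, 6, -5)
river cycle of g (length 4): (-5, 4, 2), (2, 4, -5), (-5, 6, 1), (1, 6, -5)
cycles coincide ⇒ equivalent

yes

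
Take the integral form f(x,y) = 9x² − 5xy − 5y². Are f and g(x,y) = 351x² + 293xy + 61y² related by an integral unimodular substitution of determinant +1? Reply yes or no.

D₁ = 205, D₂ = 205
river cycle of f (length 4): (-5, 5, 9), (9, 13, -1), (-1, 13, 9), (9, 5, -5)
river cycle of g (length 4): (9, 13, -1), (-1, 13, 9), (9, 5, -5), (-5, 5, 9)
cycles coincide ⇒ equivalent

yes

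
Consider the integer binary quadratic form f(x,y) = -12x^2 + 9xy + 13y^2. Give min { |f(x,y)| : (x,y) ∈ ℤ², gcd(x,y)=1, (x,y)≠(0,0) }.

river: ρ → (13,17,-8)
river: ρ → (-8,15,15)
river: ρ → (15,15,-8)
river: ρ → (-8,17,13)
river: ρ → (13,9,-12)
river: ρ → (-12,15,10)
river: ρ → (10,25,-2)
river: ρ → (-2,23,22)
river: ρ → (22,21,-3)
river: ρ → (-3,21,22)
river: ρ → (22,23,-2)
river: ρ → (-2,25,10)
river: ρ → (10,15,-12)
river: ρ → (-12,9,13)
closes: descent 0, river 14
min |a| on river = 2

2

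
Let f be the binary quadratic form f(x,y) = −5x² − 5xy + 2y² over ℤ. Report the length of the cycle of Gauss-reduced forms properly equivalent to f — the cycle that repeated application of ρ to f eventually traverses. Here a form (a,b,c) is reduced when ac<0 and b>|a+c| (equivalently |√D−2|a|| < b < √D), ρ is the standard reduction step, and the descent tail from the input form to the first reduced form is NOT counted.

D = 65, ⌊√D⌋ = 8
descent: ρ → (2,5,-5)  [lands on river]
river: ρ → (-5,5,2)
river: ρ → (2,7,-2)
river: ρ → (-2,5,5)
river: ρ → (5,5,-2)
river: ρ → (-2,7,2)
ρ-cycle length = 6 (tail of 1 descent step not counted)

6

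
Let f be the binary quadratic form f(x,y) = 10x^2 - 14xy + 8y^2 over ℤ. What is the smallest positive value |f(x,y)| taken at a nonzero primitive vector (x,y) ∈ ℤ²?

translate: b→6 (≡-14 mod 20), so (10,-14,8)→(10,6,4)
flip: (10,6,4)→(4,-6,10)
translate: b→2 (≡-6 mod 8), so (4,-6,10)→(4,2,8)
reduced (well bottom): (4,2,8) with a≤c, −a<b≤a
well minimum = a = 4

4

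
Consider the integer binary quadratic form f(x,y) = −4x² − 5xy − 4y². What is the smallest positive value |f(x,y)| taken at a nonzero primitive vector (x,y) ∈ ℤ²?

translate: b→-3 (≡5 mod 8), so (4,5,4)→(4,-3,3)
flip: (4,-3,3)→(3,3,4)
reduced (well bottom): (3,3,4) with a≤c, −a<b≤a
well minimum |f| = |-3| = 3 (negative-definite)

3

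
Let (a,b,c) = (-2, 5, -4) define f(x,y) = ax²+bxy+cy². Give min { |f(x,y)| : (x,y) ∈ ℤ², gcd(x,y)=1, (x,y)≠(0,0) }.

translate: b→-1 (≡-5 mod 4), so (2,-5,4)→(2,-1,1)
flip: (2,-1,1)→(1,1,2)
reduced (well bottom): (1,1,2) with a≤c, −a<b≤a
well minimum |f| = |-1| = 1 (negative-definite)

1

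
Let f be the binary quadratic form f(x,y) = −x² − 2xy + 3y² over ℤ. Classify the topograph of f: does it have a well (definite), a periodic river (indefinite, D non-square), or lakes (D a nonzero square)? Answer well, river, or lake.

D = b²−4ac = (-2)² − 4·(-1)·3 = 16
D = 4² is a perfect square ⇒ form factors over ℤ ⇒ lakes

lake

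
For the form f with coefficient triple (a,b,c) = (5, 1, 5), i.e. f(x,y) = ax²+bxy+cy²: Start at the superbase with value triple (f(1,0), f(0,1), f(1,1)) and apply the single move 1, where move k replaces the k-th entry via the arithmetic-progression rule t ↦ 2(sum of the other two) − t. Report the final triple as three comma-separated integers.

start (5,5,11) = (f(1,0),f(0,1),f(1,1))
replace slot 1: 2·(5+11) − 5 = 27 → (27,5,11)

27,5,11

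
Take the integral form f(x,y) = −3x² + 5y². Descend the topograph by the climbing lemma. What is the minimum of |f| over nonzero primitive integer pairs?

descent: ρ → (5,0,-3)
descent: ρ → (-3,6,2)  [lands on river]
river: ρ → (2,6,-3)
closes: descent 2, river 2
min |a| on river = 2

2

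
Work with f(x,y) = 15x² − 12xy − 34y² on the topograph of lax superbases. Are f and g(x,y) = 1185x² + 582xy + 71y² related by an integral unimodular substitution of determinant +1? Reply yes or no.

D₁ = 2184, D₂ = 2184
river cycle of f (length 6): (15, 18, -31), (-31, 44, 2), (2, 44, -31), (-31, 18, 15), (15, 42, -7), (-7, 42, 15)
river cycle of g (length 6): (-7, 42, 15), (15, 18, -31), (-31, 44, 2), (2, 44, -31), (-31, 18, 15), (15, 42, -7)
cycles coincide ⇒ equivalent

yes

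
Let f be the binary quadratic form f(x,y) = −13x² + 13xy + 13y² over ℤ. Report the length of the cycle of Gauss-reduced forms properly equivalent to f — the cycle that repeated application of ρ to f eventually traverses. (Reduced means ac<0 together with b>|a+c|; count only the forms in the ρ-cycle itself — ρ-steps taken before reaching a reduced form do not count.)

D = 845, ⌊√D⌋ = 29
river: ρ → (13,13,-13)
river: ρ → (-13,13,13)
ρ-cycle length = 2 (tail of 0 descent steps not counted)

2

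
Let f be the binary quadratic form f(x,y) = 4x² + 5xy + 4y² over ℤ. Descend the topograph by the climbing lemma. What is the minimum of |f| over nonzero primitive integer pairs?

translate: b→-3 (≡5 mod 8), so (4,5,4)→(4,-3,3)
flip: (4,-3,3)→(3,3,4)
reduced (well bottom): (3,3,4) with a≤c, −a<b≤a
well minimum = a = 3

3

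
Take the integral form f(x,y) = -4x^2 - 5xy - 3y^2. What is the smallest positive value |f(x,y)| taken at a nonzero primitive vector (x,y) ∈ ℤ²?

translate: b→-3 (≡5 mod 8), so (4,5,3)→(4,-3,2)
flip: (4,-3,2)→(2,3,4)
translate: b→-1 (≡3 mod 4), so (2,3,4)→(2,-1,3)
reduced (well bottom): (2,-1,3) with a≤c, −a<b≤a
well minimum |f| = |-2| = 2 (negative-definite)

2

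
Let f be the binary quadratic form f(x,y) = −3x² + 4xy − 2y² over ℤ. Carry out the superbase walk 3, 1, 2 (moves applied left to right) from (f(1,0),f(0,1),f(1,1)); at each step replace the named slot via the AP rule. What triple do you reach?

start (-3,-2,-1) = (f(1,0),f(0,1),f(1,1))
replace slot 3: 2·((-3)+(-2)) − (-1) = -9 → (-3,-2,-9)
replace slot 1: 2·((-2)+(-9)) − (-3) = -19 → (-19,-2,-9)
replace slot 2: 2·((-19)+(-9)) − (-2) = -54 → (-19,-54,-9)

-19,-54,-9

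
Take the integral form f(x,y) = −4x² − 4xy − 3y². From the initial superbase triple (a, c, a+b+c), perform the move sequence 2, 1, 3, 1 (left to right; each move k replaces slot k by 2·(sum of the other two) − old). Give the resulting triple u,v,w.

start (-4,-3,-11) = (f(1,0),f(0,1),f(1,1))
replace slot 2: 2·((-4)+(-11)) − (-3) = -27 → (-4,-27,-11)
replace slot 1: 2·((-27)+(-11)) − (-4) = -72 → (-72,-27,-11)
replace slot 3: 2·((-72)+(-27)) − (-11) = -187 → (-72,-27,-187)
replace slot 1: 2·((-27)+(-187)) − (-72) = -356 → (-356,-27,-187)

-356,-27,-187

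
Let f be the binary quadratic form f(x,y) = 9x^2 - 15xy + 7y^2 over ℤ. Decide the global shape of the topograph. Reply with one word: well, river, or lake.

D = b²−4ac = (-15)² − 4·9·7 = -27
D < 0 ⇒ definite ⇒ every region one sign ⇒ single well

well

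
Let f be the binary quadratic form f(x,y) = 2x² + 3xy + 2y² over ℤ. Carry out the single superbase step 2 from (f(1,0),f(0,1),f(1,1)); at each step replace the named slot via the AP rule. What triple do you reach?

start (2,2,7) = (f(1,0),f(0,1),f(1,1))
replace slot 2: 2·(2+7) − 2 = 16 → (2,16,7)

2,16,7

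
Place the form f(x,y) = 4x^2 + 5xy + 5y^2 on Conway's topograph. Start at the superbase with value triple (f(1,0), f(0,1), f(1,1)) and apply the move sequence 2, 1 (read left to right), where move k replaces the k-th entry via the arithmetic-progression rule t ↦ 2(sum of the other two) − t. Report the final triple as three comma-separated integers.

start (4,5,14) = (f(1,0),f(0,1),f(1,1))
replace slot 2: 2·(4+14) − 5 = 31 → (4,31,14)
replace slot 1: 2·(31+14) − 4 = 86 → (86,31,14)

86,31,14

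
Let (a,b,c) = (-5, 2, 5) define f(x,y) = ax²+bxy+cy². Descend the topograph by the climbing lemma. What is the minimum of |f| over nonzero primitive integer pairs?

river: ρ → (5,8,-2)
river: ρ → (-2,8,5)
river: ρ → (5,2,-5)
river: ρ → (-5,8,2)
river: ρ → (2,8,-5)
river: ρ → (-5,2,5)
closes: descent 0, river 6
min |a| on river = 2

2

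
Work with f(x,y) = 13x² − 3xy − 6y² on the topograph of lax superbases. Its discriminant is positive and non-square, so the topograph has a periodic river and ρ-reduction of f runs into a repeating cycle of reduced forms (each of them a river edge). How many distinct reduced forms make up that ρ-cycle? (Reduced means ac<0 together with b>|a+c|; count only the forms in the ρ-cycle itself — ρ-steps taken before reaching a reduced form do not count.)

D = 321, ⌊√D⌋ = 17
descent: ρ → (-6,15,4)  [lands on river]
river: ρ → (4,17,-2)
river: ρ → (-2,15,12)
river: ρ → (12,9,-5)
river: ρ → (-5,11,10)
river: ρ → (10,9,-6)
ρ-cycle length = 6 (tail of 1 descent step not counted)

6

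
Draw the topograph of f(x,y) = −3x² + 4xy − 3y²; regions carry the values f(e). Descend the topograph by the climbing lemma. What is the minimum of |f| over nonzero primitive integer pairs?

translate: b→2 (≡-4 mod 6), so (3,-4,3)→(3,2,2)
flip: (3,2,2)→(2,-2,3)
translate: b→2 (≡-2 mod 4), so (2,-2,3)→(2,2,3)
reduced (well bottom): (2,2,3) with a≤c, −a<b≤a
well minimum |f| = |-2| = 2 (negative-definite)

2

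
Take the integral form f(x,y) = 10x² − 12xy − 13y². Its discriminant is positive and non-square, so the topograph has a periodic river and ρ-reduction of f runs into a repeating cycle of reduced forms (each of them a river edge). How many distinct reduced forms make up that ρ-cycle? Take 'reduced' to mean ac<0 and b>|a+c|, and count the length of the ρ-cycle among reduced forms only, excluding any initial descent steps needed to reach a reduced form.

D = 664, ⌊√D⌋ = 25
descent: ρ → (-13,12,10)  [lands on river]
river: ρ → (10,8,-15)
river: ρ → (-15,22,3)
river: ρ → (3,20,-22)
river: ρ → (-22,24,1)
river: ρ → (1,24,-22)
river: ρ → (-22,20,3)
river: ρ → (3,22,-15)
river: ρ → (-15,8,10)
river: ρ → (10,12,-13)
river: ρ → (-13,14,9)
river: ρ → (9,22,-5)
river: ρ → (-5,18,17)
river: ρ → (17,16,-6)
river: ρ → (-6,20,11)
river: ρ → (11,24,-2)
river: ρ → (-2,24,11)
river: ρ → (11,20,-6)
river: ρ → (-6,16,17)
river: ρ → (17,18,-5)
river: ρ → (-5,22,9)
river: ρ → (9,14,-13)
ρ-cycle length = 22 (tail of 1 descent step not counted)

22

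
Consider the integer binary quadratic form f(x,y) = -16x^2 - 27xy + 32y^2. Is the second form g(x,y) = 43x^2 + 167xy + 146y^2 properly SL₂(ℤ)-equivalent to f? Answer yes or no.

D₁ = 2777, D₂ = 2777
river cycle of f (length 14): (32, 27, -16), (-16, 37, 22), (22, 51, -2), (-2, 49, 47), (47, 45, -4), (-4, 51, 11), (11, 37, -32), (-32, 27, 16), (16, 37, -22), (-22, 51, 2), … (4 more)
river cycle of g (length 14): (22, 51, -2), (-2, 49, 47), (47, 45, -4), (-4, 51, 11), (11, 37, -32), (-32, 27, 16), (16, 37, -22), (-22, 51, 2), (2, 49, -47), (-47, 45, 4), … (4 more)
cycles coincide ⇒ equivalent

yes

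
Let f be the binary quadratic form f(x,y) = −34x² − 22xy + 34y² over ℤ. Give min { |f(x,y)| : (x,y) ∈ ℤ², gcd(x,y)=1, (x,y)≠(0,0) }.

descent: ρ → (34,22,-34)  [lands on river]
river: ρ → (-34,46,22)
river: ρ → (22,42,-38)
river: ρ → (-38,34,26)
river: ρ → (26,70,-2)
river: ρ → (-2,70,26)
river: ρ → (26,34,-38)
river: ρ → (-38,42,22)
river: ρ → (22,46,-34)
river: ρ → (-34,22,34)
river: ρ → (34,46,-22)
river: ρ → (-22,42,38)
river: ρ → (38,34,-26)
river: ρ → (-26,70,2)
river: ρ → (2,70,-26)
river: ρ → (-26,34,38)
river: ρ → (38,42,-22)
river: ρ → (-22,46,34)
closes: descent 1, river 18
min |a| on river = 2

2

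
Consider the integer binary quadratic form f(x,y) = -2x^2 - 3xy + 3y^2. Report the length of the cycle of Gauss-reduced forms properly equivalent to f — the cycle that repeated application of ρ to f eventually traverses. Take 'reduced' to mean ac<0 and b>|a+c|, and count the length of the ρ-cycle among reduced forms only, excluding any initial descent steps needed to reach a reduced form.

D = 33, ⌊√D⌋ = 5
descent: ρ → (3,3,-2)  [lands on river]
river: ρ → (-2,5,1)
river: ρ → (1,5,-2)
river: ρ → (-2,3,3)
ρ-cycle length = 4 (tail of 1 descent step not counted)

4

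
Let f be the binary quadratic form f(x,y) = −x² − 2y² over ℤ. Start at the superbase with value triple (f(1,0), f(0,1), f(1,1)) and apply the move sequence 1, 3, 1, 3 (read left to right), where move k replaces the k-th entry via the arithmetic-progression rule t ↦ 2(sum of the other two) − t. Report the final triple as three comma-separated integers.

start (-1,-2,-3) = (f(1,0),f(0,1),f(1,1))
replace slot 1: 2·((-2)+(-3)) − (-1) = -9 → (-9,-2,-3)
replace slot 3: 2·((-9)+(-2)) − (-3) = -19 → (-9,-2,-19)
replace slot 1: 2·((-2)+(-19)) − (-9) = -33 → (-33,-2,-19)
replace slot 3: 2·((-33)+(-2)) − (-19) = -51 → (-33,-2,-51)

-33,-2,-51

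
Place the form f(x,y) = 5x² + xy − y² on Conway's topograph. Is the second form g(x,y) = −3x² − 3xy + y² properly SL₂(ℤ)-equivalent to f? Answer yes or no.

D₁ = 21, D₂ = 21
river cycle of f (length 2): (-1, 3, 3), (3, 3, -1)
river cycle of g (length 2): (1, 3, -3), (-3, 3, 1)
cycles differ ⇒ inequivalent

no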